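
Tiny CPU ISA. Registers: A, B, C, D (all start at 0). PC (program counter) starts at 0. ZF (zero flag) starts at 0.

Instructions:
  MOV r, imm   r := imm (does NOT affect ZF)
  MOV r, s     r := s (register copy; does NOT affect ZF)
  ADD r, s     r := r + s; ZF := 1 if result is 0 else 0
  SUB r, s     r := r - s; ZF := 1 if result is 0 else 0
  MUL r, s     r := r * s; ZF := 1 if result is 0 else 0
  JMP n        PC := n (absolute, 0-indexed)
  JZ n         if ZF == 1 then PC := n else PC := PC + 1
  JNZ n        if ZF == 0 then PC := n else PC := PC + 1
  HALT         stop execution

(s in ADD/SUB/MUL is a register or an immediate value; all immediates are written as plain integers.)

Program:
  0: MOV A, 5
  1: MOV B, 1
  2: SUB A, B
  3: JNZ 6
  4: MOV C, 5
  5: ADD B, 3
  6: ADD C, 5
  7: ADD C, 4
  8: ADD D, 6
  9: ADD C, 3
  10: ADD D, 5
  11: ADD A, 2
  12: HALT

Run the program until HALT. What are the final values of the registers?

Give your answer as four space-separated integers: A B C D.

Answer: 6 1 12 11

Derivation:
Step 1: PC=0 exec 'MOV A, 5'. After: A=5 B=0 C=0 D=0 ZF=0 PC=1
Step 2: PC=1 exec 'MOV B, 1'. After: A=5 B=1 C=0 D=0 ZF=0 PC=2
Step 3: PC=2 exec 'SUB A, B'. After: A=4 B=1 C=0 D=0 ZF=0 PC=3
Step 4: PC=3 exec 'JNZ 6'. After: A=4 B=1 C=0 D=0 ZF=0 PC=6
Step 5: PC=6 exec 'ADD C, 5'. After: A=4 B=1 C=5 D=0 ZF=0 PC=7
Step 6: PC=7 exec 'ADD C, 4'. After: A=4 B=1 C=9 D=0 ZF=0 PC=8
Step 7: PC=8 exec 'ADD D, 6'. After: A=4 B=1 C=9 D=6 ZF=0 PC=9
Step 8: PC=9 exec 'ADD C, 3'. After: A=4 B=1 C=12 D=6 ZF=0 PC=10
Step 9: PC=10 exec 'ADD D, 5'. After: A=4 B=1 C=12 D=11 ZF=0 PC=11
Step 10: PC=11 exec 'ADD A, 2'. After: A=6 B=1 C=12 D=11 ZF=0 PC=12
Step 11: PC=12 exec 'HALT'. After: A=6 B=1 C=12 D=11 ZF=0 PC=12 HALTED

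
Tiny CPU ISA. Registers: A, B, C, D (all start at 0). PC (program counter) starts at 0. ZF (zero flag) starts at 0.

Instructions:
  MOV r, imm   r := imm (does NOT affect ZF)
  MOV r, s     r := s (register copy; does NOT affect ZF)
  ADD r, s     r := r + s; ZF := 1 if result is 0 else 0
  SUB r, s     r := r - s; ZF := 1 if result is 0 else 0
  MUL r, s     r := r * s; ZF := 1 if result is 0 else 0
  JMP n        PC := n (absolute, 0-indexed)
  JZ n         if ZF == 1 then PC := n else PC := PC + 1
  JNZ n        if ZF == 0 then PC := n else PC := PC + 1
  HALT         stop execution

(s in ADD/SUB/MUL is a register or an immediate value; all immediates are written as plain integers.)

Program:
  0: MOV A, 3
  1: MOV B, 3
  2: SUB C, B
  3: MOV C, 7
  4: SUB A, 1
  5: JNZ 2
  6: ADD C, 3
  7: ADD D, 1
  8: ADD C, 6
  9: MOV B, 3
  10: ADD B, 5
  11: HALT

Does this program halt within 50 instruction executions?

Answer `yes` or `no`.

Answer: yes

Derivation:
Step 1: PC=0 exec 'MOV A, 3'. After: A=3 B=0 C=0 D=0 ZF=0 PC=1
Step 2: PC=1 exec 'MOV B, 3'. After: A=3 B=3 C=0 D=0 ZF=0 PC=2
Step 3: PC=2 exec 'SUB C, B'. After: A=3 B=3 C=-3 D=0 ZF=0 PC=3
Step 4: PC=3 exec 'MOV C, 7'. After: A=3 B=3 C=7 D=0 ZF=0 PC=4
Step 5: PC=4 exec 'SUB A, 1'. After: A=2 B=3 C=7 D=0 ZF=0 PC=5
Step 6: PC=5 exec 'JNZ 2'. After: A=2 B=3 C=7 D=0 ZF=0 PC=2
Step 7: PC=2 exec 'SUB C, B'. After: A=2 B=3 C=4 D=0 ZF=0 PC=3
Step 8: PC=3 exec 'MOV C, 7'. After: A=2 B=3 C=7 D=0 ZF=0 PC=4
Step 9: PC=4 exec 'SUB A, 1'. After: A=1 B=3 C=7 D=0 ZF=0 PC=5
Step 10: PC=5 exec 'JNZ 2'. After: A=1 B=3 C=7 D=0 ZF=0 PC=2
Step 11: PC=2 exec 'SUB C, B'. After: A=1 B=3 C=4 D=0 ZF=0 PC=3
Step 12: PC=3 exec 'MOV C, 7'. After: A=1 B=3 C=7 D=0 ZF=0 PC=4
Step 13: PC=4 exec 'SUB A, 1'. After: A=0 B=3 C=7 D=0 ZF=1 PC=5
Step 14: PC=5 exec 'JNZ 2'. After: A=0 B=3 C=7 D=0 ZF=1 PC=6
Step 15: PC=6 exec 'ADD C, 3'. After: A=0 B=3 C=10 D=0 ZF=0 PC=7
Step 16: PC=7 exec 'ADD D, 1'. After: A=0 B=3 C=10 D=1 ZF=0 PC=8
Step 17: PC=8 exec 'ADD C, 6'. After: A=0 B=3 C=16 D=1 ZF=0 PC=9
Step 18: PC=9 exec 'MOV B, 3'. After: A=0 B=3 C=16 D=1 ZF=0 PC=10
Step 19: PC=10 exec 'ADD B, 5'. After: A=0 B=8 C=16 D=1 ZF=0 PC=11
Step 20: PC=11 exec 'HALT'. After: A=0 B=8 C=16 D=1 ZF=0 PC=11 HALTED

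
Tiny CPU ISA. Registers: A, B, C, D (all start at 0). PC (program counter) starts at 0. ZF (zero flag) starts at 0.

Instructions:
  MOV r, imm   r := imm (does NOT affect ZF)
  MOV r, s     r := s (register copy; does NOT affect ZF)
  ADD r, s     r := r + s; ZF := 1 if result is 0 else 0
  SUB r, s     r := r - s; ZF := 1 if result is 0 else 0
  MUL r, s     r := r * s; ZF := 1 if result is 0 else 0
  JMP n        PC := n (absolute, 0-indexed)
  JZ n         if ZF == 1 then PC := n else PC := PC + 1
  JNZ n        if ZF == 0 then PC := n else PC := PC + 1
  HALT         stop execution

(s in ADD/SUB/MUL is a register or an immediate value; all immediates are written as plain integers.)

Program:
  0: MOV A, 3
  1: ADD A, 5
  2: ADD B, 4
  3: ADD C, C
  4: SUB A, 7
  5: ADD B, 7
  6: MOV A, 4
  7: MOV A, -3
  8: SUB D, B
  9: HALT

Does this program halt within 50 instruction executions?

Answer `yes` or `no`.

Step 1: PC=0 exec 'MOV A, 3'. After: A=3 B=0 C=0 D=0 ZF=0 PC=1
Step 2: PC=1 exec 'ADD A, 5'. After: A=8 B=0 C=0 D=0 ZF=0 PC=2
Step 3: PC=2 exec 'ADD B, 4'. After: A=8 B=4 C=0 D=0 ZF=0 PC=3
Step 4: PC=3 exec 'ADD C, C'. After: A=8 B=4 C=0 D=0 ZF=1 PC=4
Step 5: PC=4 exec 'SUB A, 7'. After: A=1 B=4 C=0 D=0 ZF=0 PC=5
Step 6: PC=5 exec 'ADD B, 7'. After: A=1 B=11 C=0 D=0 ZF=0 PC=6
Step 7: PC=6 exec 'MOV A, 4'. After: A=4 B=11 C=0 D=0 ZF=0 PC=7
Step 8: PC=7 exec 'MOV A, -3'. After: A=-3 B=11 C=0 D=0 ZF=0 PC=8
Step 9: PC=8 exec 'SUB D, B'. After: A=-3 B=11 C=0 D=-11 ZF=0 PC=9
Step 10: PC=9 exec 'HALT'. After: A=-3 B=11 C=0 D=-11 ZF=0 PC=9 HALTED

Answer: yes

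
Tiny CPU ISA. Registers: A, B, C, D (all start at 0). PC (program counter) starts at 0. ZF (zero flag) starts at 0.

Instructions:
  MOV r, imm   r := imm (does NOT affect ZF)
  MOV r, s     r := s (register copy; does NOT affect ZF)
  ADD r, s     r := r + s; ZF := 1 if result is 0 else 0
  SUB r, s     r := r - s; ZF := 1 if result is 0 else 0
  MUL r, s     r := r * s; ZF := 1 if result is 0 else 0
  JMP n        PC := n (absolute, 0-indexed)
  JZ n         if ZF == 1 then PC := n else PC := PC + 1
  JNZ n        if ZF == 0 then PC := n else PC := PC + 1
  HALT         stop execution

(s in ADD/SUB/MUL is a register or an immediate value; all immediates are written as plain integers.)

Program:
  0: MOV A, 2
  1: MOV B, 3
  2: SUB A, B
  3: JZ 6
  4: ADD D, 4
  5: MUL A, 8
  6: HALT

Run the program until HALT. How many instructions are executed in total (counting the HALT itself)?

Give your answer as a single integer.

Answer: 7

Derivation:
Step 1: PC=0 exec 'MOV A, 2'. After: A=2 B=0 C=0 D=0 ZF=0 PC=1
Step 2: PC=1 exec 'MOV B, 3'. After: A=2 B=3 C=0 D=0 ZF=0 PC=2
Step 3: PC=2 exec 'SUB A, B'. After: A=-1 B=3 C=0 D=0 ZF=0 PC=3
Step 4: PC=3 exec 'JZ 6'. After: A=-1 B=3 C=0 D=0 ZF=0 PC=4
Step 5: PC=4 exec 'ADD D, 4'. After: A=-1 B=3 C=0 D=4 ZF=0 PC=5
Step 6: PC=5 exec 'MUL A, 8'. After: A=-8 B=3 C=0 D=4 ZF=0 PC=6
Step 7: PC=6 exec 'HALT'. After: A=-8 B=3 C=0 D=4 ZF=0 PC=6 HALTED
Total instructions executed: 7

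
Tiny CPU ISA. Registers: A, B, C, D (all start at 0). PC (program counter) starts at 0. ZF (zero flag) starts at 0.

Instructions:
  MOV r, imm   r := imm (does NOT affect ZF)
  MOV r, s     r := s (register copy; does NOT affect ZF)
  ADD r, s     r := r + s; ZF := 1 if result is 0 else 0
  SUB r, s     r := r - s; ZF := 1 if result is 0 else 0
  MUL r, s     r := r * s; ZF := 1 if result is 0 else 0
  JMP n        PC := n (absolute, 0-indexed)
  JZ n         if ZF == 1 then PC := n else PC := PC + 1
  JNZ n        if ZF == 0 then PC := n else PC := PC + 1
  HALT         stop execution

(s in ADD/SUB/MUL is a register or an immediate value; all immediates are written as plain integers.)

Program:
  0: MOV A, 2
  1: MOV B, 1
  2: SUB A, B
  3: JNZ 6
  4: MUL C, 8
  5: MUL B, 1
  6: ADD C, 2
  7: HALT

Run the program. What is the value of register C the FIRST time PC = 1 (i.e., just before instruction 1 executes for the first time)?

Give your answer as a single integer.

Step 1: PC=0 exec 'MOV A, 2'. After: A=2 B=0 C=0 D=0 ZF=0 PC=1
First time PC=1: C=0

0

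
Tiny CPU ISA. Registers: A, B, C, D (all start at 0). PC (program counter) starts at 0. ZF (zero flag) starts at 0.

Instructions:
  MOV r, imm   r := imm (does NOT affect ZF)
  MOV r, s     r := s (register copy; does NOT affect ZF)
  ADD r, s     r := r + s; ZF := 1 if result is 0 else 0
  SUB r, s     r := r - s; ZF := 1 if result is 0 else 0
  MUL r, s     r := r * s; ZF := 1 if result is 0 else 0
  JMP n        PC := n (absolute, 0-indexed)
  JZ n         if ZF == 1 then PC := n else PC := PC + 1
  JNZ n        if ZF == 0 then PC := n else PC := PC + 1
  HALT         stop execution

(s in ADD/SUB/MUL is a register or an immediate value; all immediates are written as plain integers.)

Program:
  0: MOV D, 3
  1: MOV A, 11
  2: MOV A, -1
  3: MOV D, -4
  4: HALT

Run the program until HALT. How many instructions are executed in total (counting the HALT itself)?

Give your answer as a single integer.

Step 1: PC=0 exec 'MOV D, 3'. After: A=0 B=0 C=0 D=3 ZF=0 PC=1
Step 2: PC=1 exec 'MOV A, 11'. After: A=11 B=0 C=0 D=3 ZF=0 PC=2
Step 3: PC=2 exec 'MOV A, -1'. After: A=-1 B=0 C=0 D=3 ZF=0 PC=3
Step 4: PC=3 exec 'MOV D, -4'. After: A=-1 B=0 C=0 D=-4 ZF=0 PC=4
Step 5: PC=4 exec 'HALT'. After: A=-1 B=0 C=0 D=-4 ZF=0 PC=4 HALTED
Total instructions executed: 5

Answer: 5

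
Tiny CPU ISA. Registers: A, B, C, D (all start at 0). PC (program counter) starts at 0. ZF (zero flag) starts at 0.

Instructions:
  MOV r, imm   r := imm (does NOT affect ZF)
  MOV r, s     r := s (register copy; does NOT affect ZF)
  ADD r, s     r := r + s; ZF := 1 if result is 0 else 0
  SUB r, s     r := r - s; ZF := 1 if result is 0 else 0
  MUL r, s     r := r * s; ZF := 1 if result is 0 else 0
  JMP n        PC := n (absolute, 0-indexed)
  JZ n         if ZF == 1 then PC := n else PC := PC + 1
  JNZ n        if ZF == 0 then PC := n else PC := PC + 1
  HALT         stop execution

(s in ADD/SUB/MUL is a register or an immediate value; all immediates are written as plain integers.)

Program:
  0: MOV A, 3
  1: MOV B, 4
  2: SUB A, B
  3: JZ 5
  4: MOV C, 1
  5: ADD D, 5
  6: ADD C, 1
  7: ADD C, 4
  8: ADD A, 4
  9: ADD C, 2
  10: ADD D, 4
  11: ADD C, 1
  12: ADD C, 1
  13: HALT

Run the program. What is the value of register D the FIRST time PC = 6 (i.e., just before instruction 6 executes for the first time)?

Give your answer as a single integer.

Step 1: PC=0 exec 'MOV A, 3'. After: A=3 B=0 C=0 D=0 ZF=0 PC=1
Step 2: PC=1 exec 'MOV B, 4'. After: A=3 B=4 C=0 D=0 ZF=0 PC=2
Step 3: PC=2 exec 'SUB A, B'. After: A=-1 B=4 C=0 D=0 ZF=0 PC=3
Step 4: PC=3 exec 'JZ 5'. After: A=-1 B=4 C=0 D=0 ZF=0 PC=4
Step 5: PC=4 exec 'MOV C, 1'. After: A=-1 B=4 C=1 D=0 ZF=0 PC=5
Step 6: PC=5 exec 'ADD D, 5'. After: A=-1 B=4 C=1 D=5 ZF=0 PC=6
First time PC=6: D=5

5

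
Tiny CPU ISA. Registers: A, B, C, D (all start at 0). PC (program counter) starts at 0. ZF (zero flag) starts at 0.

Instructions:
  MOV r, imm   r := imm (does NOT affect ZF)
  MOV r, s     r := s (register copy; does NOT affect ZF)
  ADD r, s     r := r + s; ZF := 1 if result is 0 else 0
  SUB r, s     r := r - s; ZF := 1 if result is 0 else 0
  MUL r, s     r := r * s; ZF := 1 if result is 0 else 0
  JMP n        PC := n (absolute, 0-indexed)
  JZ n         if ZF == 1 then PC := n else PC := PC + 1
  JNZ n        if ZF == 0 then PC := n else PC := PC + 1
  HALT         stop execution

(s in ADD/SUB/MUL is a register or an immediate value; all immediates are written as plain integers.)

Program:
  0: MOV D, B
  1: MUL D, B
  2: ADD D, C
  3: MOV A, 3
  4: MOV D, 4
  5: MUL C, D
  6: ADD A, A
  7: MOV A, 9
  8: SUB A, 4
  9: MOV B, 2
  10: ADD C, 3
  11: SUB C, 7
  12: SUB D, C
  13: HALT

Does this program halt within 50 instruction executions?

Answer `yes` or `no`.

Answer: yes

Derivation:
Step 1: PC=0 exec 'MOV D, B'. After: A=0 B=0 C=0 D=0 ZF=0 PC=1
Step 2: PC=1 exec 'MUL D, B'. After: A=0 B=0 C=0 D=0 ZF=1 PC=2
Step 3: PC=2 exec 'ADD D, C'. After: A=0 B=0 C=0 D=0 ZF=1 PC=3
Step 4: PC=3 exec 'MOV A, 3'. After: A=3 B=0 C=0 D=0 ZF=1 PC=4
Step 5: PC=4 exec 'MOV D, 4'. After: A=3 B=0 C=0 D=4 ZF=1 PC=5
Step 6: PC=5 exec 'MUL C, D'. After: A=3 B=0 C=0 D=4 ZF=1 PC=6
Step 7: PC=6 exec 'ADD A, A'. After: A=6 B=0 C=0 D=4 ZF=0 PC=7
Step 8: PC=7 exec 'MOV A, 9'. After: A=9 B=0 C=0 D=4 ZF=0 PC=8
Step 9: PC=8 exec 'SUB A, 4'. After: A=5 B=0 C=0 D=4 ZF=0 PC=9
Step 10: PC=9 exec 'MOV B, 2'. After: A=5 B=2 C=0 D=4 ZF=0 PC=10
Step 11: PC=10 exec 'ADD C, 3'. After: A=5 B=2 C=3 D=4 ZF=0 PC=11
Step 12: PC=11 exec 'SUB C, 7'. After: A=5 B=2 C=-4 D=4 ZF=0 PC=12
Step 13: PC=12 exec 'SUB D, C'. After: A=5 B=2 C=-4 D=8 ZF=0 PC=13
Step 14: PC=13 exec 'HALT'. After: A=5 B=2 C=-4 D=8 ZF=0 PC=13 HALTED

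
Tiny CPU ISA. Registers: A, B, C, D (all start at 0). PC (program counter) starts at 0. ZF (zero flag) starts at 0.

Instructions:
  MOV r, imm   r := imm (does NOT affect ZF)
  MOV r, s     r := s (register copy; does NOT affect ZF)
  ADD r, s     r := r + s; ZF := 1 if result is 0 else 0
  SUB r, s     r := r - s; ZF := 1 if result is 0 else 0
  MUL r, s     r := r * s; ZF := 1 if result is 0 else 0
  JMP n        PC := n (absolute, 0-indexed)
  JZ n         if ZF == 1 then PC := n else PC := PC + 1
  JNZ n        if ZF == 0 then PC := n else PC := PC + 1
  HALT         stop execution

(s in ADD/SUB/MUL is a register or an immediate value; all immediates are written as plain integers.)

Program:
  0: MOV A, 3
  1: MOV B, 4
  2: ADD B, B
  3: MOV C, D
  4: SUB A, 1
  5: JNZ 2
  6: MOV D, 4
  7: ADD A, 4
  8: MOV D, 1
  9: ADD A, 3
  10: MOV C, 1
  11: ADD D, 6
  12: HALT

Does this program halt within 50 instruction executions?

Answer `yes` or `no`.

Step 1: PC=0 exec 'MOV A, 3'. After: A=3 B=0 C=0 D=0 ZF=0 PC=1
Step 2: PC=1 exec 'MOV B, 4'. After: A=3 B=4 C=0 D=0 ZF=0 PC=2
Step 3: PC=2 exec 'ADD B, B'. After: A=3 B=8 C=0 D=0 ZF=0 PC=3
Step 4: PC=3 exec 'MOV C, D'. After: A=3 B=8 C=0 D=0 ZF=0 PC=4
Step 5: PC=4 exec 'SUB A, 1'. After: A=2 B=8 C=0 D=0 ZF=0 PC=5
Step 6: PC=5 exec 'JNZ 2'. After: A=2 B=8 C=0 D=0 ZF=0 PC=2
Step 7: PC=2 exec 'ADD B, B'. After: A=2 B=16 C=0 D=0 ZF=0 PC=3
Step 8: PC=3 exec 'MOV C, D'. After: A=2 B=16 C=0 D=0 ZF=0 PC=4
Step 9: PC=4 exec 'SUB A, 1'. After: A=1 B=16 C=0 D=0 ZF=0 PC=5
Step 10: PC=5 exec 'JNZ 2'. After: A=1 B=16 C=0 D=0 ZF=0 PC=2
Step 11: PC=2 exec 'ADD B, B'. After: A=1 B=32 C=0 D=0 ZF=0 PC=3
Step 12: PC=3 exec 'MOV C, D'. After: A=1 B=32 C=0 D=0 ZF=0 PC=4
Step 13: PC=4 exec 'SUB A, 1'. After: A=0 B=32 C=0 D=0 ZF=1 PC=5
Step 14: PC=5 exec 'JNZ 2'. After: A=0 B=32 C=0 D=0 ZF=1 PC=6
Step 15: PC=6 exec 'MOV D, 4'. After: A=0 B=32 C=0 D=4 ZF=1 PC=7
Step 16: PC=7 exec 'ADD A, 4'. After: A=4 B=32 C=0 D=4 ZF=0 PC=8
Step 17: PC=8 exec 'MOV D, 1'. After: A=4 B=32 C=0 D=1 ZF=0 PC=9
Step 18: PC=9 exec 'ADD A, 3'. After: A=7 B=32 C=0 D=1 ZF=0 PC=10
Step 19: PC=10 exec 'MOV C, 1'. After: A=7 B=32 C=1 D=1 ZF=0 PC=11
Step 20: PC=11 exec 'ADD D, 6'. After: A=7 B=32 C=1 D=7 ZF=0 PC=12
Step 21: PC=12 exec 'HALT'. After: A=7 B=32 C=1 D=7 ZF=0 PC=12 HALTED

Answer: yes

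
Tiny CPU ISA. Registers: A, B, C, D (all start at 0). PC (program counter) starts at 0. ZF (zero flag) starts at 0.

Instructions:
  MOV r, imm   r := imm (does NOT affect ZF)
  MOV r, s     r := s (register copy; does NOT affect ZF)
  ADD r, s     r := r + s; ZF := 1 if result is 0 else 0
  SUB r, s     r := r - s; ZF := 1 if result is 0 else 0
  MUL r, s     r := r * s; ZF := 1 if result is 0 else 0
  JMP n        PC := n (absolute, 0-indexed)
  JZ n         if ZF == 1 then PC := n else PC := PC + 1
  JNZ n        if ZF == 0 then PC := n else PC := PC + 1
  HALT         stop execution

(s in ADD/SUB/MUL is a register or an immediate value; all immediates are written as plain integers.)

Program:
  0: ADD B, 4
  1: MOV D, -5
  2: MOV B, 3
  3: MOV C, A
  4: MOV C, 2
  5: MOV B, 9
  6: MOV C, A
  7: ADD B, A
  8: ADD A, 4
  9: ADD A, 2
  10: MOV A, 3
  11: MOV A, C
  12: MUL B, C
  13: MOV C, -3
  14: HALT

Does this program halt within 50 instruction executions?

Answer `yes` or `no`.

Answer: yes

Derivation:
Step 1: PC=0 exec 'ADD B, 4'. After: A=0 B=4 C=0 D=0 ZF=0 PC=1
Step 2: PC=1 exec 'MOV D, -5'. After: A=0 B=4 C=0 D=-5 ZF=0 PC=2
Step 3: PC=2 exec 'MOV B, 3'. After: A=0 B=3 C=0 D=-5 ZF=0 PC=3
Step 4: PC=3 exec 'MOV C, A'. After: A=0 B=3 C=0 D=-5 ZF=0 PC=4
Step 5: PC=4 exec 'MOV C, 2'. After: A=0 B=3 C=2 D=-5 ZF=0 PC=5
Step 6: PC=5 exec 'MOV B, 9'. After: A=0 B=9 C=2 D=-5 ZF=0 PC=6
Step 7: PC=6 exec 'MOV C, A'. After: A=0 B=9 C=0 D=-5 ZF=0 PC=7
Step 8: PC=7 exec 'ADD B, A'. After: A=0 B=9 C=0 D=-5 ZF=0 PC=8
Step 9: PC=8 exec 'ADD A, 4'. After: A=4 B=9 C=0 D=-5 ZF=0 PC=9
Step 10: PC=9 exec 'ADD A, 2'. After: A=6 B=9 C=0 D=-5 ZF=0 PC=10
Step 11: PC=10 exec 'MOV A, 3'. After: A=3 B=9 C=0 D=-5 ZF=0 PC=11
Step 12: PC=11 exec 'MOV A, C'. After: A=0 B=9 C=0 D=-5 ZF=0 PC=12
Step 13: PC=12 exec 'MUL B, C'. After: A=0 B=0 C=0 D=-5 ZF=1 PC=13
Step 14: PC=13 exec 'MOV C, -3'. After: A=0 B=0 C=-3 D=-5 ZF=1 PC=14
Step 15: PC=14 exec 'HALT'. After: A=0 B=0 C=-3 D=-5 ZF=1 PC=14 HALTED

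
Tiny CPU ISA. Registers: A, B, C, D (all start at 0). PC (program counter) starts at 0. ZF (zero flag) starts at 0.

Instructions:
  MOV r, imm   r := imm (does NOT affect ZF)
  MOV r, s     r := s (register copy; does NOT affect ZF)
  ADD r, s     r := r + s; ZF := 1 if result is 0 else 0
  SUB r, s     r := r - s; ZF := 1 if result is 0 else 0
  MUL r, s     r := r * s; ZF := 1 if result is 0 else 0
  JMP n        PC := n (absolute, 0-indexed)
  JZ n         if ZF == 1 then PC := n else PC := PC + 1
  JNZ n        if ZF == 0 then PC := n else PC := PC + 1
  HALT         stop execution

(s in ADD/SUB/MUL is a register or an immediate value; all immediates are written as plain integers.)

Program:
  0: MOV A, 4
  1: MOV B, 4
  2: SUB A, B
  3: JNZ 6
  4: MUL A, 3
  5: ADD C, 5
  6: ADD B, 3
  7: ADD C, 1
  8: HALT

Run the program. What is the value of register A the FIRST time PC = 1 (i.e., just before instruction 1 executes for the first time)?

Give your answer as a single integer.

Step 1: PC=0 exec 'MOV A, 4'. After: A=4 B=0 C=0 D=0 ZF=0 PC=1
First time PC=1: A=4

4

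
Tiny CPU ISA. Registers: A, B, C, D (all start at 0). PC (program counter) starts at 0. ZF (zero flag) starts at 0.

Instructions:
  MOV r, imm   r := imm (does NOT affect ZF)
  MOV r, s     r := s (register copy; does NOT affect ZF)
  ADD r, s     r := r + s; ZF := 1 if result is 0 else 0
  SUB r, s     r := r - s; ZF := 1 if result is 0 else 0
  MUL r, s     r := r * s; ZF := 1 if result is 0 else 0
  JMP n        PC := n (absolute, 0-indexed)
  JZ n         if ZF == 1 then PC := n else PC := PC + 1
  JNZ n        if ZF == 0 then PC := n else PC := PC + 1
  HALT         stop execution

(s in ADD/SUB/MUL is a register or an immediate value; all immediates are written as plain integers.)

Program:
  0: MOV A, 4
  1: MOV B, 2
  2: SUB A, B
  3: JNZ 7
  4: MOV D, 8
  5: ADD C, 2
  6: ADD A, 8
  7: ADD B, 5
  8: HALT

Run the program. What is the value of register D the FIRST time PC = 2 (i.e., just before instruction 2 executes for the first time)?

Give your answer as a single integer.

Step 1: PC=0 exec 'MOV A, 4'. After: A=4 B=0 C=0 D=0 ZF=0 PC=1
Step 2: PC=1 exec 'MOV B, 2'. After: A=4 B=2 C=0 D=0 ZF=0 PC=2
First time PC=2: D=0

0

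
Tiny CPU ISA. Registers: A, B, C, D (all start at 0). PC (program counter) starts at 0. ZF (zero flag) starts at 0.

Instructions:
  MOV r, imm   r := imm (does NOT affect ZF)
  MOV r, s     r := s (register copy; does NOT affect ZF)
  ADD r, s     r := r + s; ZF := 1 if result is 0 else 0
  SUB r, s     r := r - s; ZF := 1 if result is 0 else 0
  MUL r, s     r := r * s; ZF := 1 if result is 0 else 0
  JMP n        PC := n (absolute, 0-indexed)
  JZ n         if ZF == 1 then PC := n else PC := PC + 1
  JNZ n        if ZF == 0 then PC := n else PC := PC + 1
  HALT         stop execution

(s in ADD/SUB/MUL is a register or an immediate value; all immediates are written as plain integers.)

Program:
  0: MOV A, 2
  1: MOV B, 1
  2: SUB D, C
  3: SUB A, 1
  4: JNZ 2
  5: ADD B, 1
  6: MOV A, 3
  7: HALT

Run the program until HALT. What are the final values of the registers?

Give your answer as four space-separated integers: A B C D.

Answer: 3 2 0 0

Derivation:
Step 1: PC=0 exec 'MOV A, 2'. After: A=2 B=0 C=0 D=0 ZF=0 PC=1
Step 2: PC=1 exec 'MOV B, 1'. After: A=2 B=1 C=0 D=0 ZF=0 PC=2
Step 3: PC=2 exec 'SUB D, C'. After: A=2 B=1 C=0 D=0 ZF=1 PC=3
Step 4: PC=3 exec 'SUB A, 1'. After: A=1 B=1 C=0 D=0 ZF=0 PC=4
Step 5: PC=4 exec 'JNZ 2'. After: A=1 B=1 C=0 D=0 ZF=0 PC=2
Step 6: PC=2 exec 'SUB D, C'. After: A=1 B=1 C=0 D=0 ZF=1 PC=3
Step 7: PC=3 exec 'SUB A, 1'. After: A=0 B=1 C=0 D=0 ZF=1 PC=4
Step 8: PC=4 exec 'JNZ 2'. After: A=0 B=1 C=0 D=0 ZF=1 PC=5
Step 9: PC=5 exec 'ADD B, 1'. After: A=0 B=2 C=0 D=0 ZF=0 PC=6
Step 10: PC=6 exec 'MOV A, 3'. After: A=3 B=2 C=0 D=0 ZF=0 PC=7
Step 11: PC=7 exec 'HALT'. After: A=3 B=2 C=0 D=0 ZF=0 PC=7 HALTED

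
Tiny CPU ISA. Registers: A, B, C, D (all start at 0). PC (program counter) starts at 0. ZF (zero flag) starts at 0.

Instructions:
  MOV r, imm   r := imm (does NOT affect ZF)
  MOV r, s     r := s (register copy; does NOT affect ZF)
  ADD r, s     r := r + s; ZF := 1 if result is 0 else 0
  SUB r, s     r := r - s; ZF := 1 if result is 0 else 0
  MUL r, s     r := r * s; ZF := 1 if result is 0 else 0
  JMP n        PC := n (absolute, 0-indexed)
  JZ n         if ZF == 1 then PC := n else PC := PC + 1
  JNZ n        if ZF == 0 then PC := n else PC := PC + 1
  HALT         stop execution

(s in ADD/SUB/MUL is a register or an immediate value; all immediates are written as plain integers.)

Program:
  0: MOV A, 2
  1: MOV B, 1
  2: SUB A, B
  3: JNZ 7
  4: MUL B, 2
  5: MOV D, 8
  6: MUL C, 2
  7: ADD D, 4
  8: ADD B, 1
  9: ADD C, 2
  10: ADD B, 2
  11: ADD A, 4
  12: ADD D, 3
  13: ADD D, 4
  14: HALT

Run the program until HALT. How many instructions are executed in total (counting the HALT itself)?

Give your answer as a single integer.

Answer: 12

Derivation:
Step 1: PC=0 exec 'MOV A, 2'. After: A=2 B=0 C=0 D=0 ZF=0 PC=1
Step 2: PC=1 exec 'MOV B, 1'. After: A=2 B=1 C=0 D=0 ZF=0 PC=2
Step 3: PC=2 exec 'SUB A, B'. After: A=1 B=1 C=0 D=0 ZF=0 PC=3
Step 4: PC=3 exec 'JNZ 7'. After: A=1 B=1 C=0 D=0 ZF=0 PC=7
Step 5: PC=7 exec 'ADD D, 4'. After: A=1 B=1 C=0 D=4 ZF=0 PC=8
Step 6: PC=8 exec 'ADD B, 1'. After: A=1 B=2 C=0 D=4 ZF=0 PC=9
Step 7: PC=9 exec 'ADD C, 2'. After: A=1 B=2 C=2 D=4 ZF=0 PC=10
Step 8: PC=10 exec 'ADD B, 2'. After: A=1 B=4 C=2 D=4 ZF=0 PC=11
Step 9: PC=11 exec 'ADD A, 4'. After: A=5 B=4 C=2 D=4 ZF=0 PC=12
Step 10: PC=12 exec 'ADD D, 3'. After: A=5 B=4 C=2 D=7 ZF=0 PC=13
Step 11: PC=13 exec 'ADD D, 4'. After: A=5 B=4 C=2 D=11 ZF=0 PC=14
Step 12: PC=14 exec 'HALT'. After: A=5 B=4 C=2 D=11 ZF=0 PC=14 HALTED
Total instructions executed: 12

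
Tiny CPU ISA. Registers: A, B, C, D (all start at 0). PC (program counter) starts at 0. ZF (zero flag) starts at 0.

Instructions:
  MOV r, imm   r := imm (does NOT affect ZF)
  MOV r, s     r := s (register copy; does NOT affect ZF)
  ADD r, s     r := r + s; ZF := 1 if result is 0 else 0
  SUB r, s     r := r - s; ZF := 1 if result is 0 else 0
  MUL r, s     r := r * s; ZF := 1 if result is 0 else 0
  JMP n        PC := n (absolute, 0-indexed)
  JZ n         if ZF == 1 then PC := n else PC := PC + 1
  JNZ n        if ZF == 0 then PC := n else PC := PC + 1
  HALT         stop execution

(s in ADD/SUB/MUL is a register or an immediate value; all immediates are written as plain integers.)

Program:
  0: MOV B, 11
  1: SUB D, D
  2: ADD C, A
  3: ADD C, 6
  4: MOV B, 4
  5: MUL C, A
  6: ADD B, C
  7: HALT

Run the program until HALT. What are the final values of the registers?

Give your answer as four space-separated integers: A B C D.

Step 1: PC=0 exec 'MOV B, 11'. After: A=0 B=11 C=0 D=0 ZF=0 PC=1
Step 2: PC=1 exec 'SUB D, D'. After: A=0 B=11 C=0 D=0 ZF=1 PC=2
Step 3: PC=2 exec 'ADD C, A'. After: A=0 B=11 C=0 D=0 ZF=1 PC=3
Step 4: PC=3 exec 'ADD C, 6'. After: A=0 B=11 C=6 D=0 ZF=0 PC=4
Step 5: PC=4 exec 'MOV B, 4'. After: A=0 B=4 C=6 D=0 ZF=0 PC=5
Step 6: PC=5 exec 'MUL C, A'. After: A=0 B=4 C=0 D=0 ZF=1 PC=6
Step 7: PC=6 exec 'ADD B, C'. After: A=0 B=4 C=0 D=0 ZF=0 PC=7
Step 8: PC=7 exec 'HALT'. After: A=0 B=4 C=0 D=0 ZF=0 PC=7 HALTED

Answer: 0 4 0 0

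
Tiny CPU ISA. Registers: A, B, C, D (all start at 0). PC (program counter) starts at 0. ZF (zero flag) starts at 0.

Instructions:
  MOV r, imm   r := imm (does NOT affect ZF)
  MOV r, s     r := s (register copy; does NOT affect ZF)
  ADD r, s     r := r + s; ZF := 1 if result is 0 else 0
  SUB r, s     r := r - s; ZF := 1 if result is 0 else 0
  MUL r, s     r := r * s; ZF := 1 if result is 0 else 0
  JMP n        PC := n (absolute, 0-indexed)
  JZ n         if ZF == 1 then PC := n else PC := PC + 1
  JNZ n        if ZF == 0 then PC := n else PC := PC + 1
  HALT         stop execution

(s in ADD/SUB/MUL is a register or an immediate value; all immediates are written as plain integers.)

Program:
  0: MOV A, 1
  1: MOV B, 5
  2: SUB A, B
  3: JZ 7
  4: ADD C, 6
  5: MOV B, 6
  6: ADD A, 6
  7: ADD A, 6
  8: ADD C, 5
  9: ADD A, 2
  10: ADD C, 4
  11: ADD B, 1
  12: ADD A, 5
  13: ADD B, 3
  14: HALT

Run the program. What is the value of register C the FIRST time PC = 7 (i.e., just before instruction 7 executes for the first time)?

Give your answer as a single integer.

Step 1: PC=0 exec 'MOV A, 1'. After: A=1 B=0 C=0 D=0 ZF=0 PC=1
Step 2: PC=1 exec 'MOV B, 5'. After: A=1 B=5 C=0 D=0 ZF=0 PC=2
Step 3: PC=2 exec 'SUB A, B'. After: A=-4 B=5 C=0 D=0 ZF=0 PC=3
Step 4: PC=3 exec 'JZ 7'. After: A=-4 B=5 C=0 D=0 ZF=0 PC=4
Step 5: PC=4 exec 'ADD C, 6'. After: A=-4 B=5 C=6 D=0 ZF=0 PC=5
Step 6: PC=5 exec 'MOV B, 6'. After: A=-4 B=6 C=6 D=0 ZF=0 PC=6
Step 7: PC=6 exec 'ADD A, 6'. After: A=2 B=6 C=6 D=0 ZF=0 PC=7
First time PC=7: C=6

6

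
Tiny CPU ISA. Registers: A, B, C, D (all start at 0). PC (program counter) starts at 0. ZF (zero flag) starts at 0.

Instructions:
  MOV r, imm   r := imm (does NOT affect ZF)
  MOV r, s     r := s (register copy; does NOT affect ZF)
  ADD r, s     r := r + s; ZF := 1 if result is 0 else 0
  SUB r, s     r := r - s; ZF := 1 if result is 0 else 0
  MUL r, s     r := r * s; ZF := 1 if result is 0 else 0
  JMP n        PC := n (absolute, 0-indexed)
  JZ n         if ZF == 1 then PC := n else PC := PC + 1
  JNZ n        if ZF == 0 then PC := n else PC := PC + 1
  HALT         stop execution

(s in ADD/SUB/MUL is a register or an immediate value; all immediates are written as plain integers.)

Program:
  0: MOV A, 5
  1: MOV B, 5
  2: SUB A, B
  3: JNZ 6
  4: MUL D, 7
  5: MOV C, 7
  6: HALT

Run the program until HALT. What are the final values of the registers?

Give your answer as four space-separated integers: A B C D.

Step 1: PC=0 exec 'MOV A, 5'. After: A=5 B=0 C=0 D=0 ZF=0 PC=1
Step 2: PC=1 exec 'MOV B, 5'. After: A=5 B=5 C=0 D=0 ZF=0 PC=2
Step 3: PC=2 exec 'SUB A, B'. After: A=0 B=5 C=0 D=0 ZF=1 PC=3
Step 4: PC=3 exec 'JNZ 6'. After: A=0 B=5 C=0 D=0 ZF=1 PC=4
Step 5: PC=4 exec 'MUL D, 7'. After: A=0 B=5 C=0 D=0 ZF=1 PC=5
Step 6: PC=5 exec 'MOV C, 7'. After: A=0 B=5 C=7 D=0 ZF=1 PC=6
Step 7: PC=6 exec 'HALT'. After: A=0 B=5 C=7 D=0 ZF=1 PC=6 HALTED

Answer: 0 5 7 0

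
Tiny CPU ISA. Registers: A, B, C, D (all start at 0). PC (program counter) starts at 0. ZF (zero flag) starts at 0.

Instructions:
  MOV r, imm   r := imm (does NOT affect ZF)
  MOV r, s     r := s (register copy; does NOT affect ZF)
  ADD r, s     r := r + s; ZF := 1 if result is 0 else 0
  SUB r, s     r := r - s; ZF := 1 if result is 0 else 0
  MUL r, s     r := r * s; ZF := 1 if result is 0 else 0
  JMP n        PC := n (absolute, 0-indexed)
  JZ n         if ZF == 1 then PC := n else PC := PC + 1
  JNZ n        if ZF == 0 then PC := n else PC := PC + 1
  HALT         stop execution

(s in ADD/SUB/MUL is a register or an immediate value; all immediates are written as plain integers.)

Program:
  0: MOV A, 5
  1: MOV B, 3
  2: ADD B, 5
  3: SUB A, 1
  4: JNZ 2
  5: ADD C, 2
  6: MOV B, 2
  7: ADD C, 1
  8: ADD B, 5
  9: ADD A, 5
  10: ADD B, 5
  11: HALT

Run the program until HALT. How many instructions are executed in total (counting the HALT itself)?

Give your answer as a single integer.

Step 1: PC=0 exec 'MOV A, 5'. After: A=5 B=0 C=0 D=0 ZF=0 PC=1
Step 2: PC=1 exec 'MOV B, 3'. After: A=5 B=3 C=0 D=0 ZF=0 PC=2
Step 3: PC=2 exec 'ADD B, 5'. After: A=5 B=8 C=0 D=0 ZF=0 PC=3
Step 4: PC=3 exec 'SUB A, 1'. After: A=4 B=8 C=0 D=0 ZF=0 PC=4
Step 5: PC=4 exec 'JNZ 2'. After: A=4 B=8 C=0 D=0 ZF=0 PC=2
Step 6: PC=2 exec 'ADD B, 5'. After: A=4 B=13 C=0 D=0 ZF=0 PC=3
Step 7: PC=3 exec 'SUB A, 1'. After: A=3 B=13 C=0 D=0 ZF=0 PC=4
Step 8: PC=4 exec 'JNZ 2'. After: A=3 B=13 C=0 D=0 ZF=0 PC=2
Step 9: PC=2 exec 'ADD B, 5'. After: A=3 B=18 C=0 D=0 ZF=0 PC=3
Step 10: PC=3 exec 'SUB A, 1'. After: A=2 B=18 C=0 D=0 ZF=0 PC=4
Step 11: PC=4 exec 'JNZ 2'. After: A=2 B=18 C=0 D=0 ZF=0 PC=2
Step 12: PC=2 exec 'ADD B, 5'. After: A=2 B=23 C=0 D=0 ZF=0 PC=3
Step 13: PC=3 exec 'SUB A, 1'. After: A=1 B=23 C=0 D=0 ZF=0 PC=4
Step 14: PC=4 exec 'JNZ 2'. After: A=1 B=23 C=0 D=0 ZF=0 PC=2
Step 15: PC=2 exec 'ADD B, 5'. After: A=1 B=28 C=0 D=0 ZF=0 PC=3
Step 16: PC=3 exec 'SUB A, 1'. After: A=0 B=28 C=0 D=0 ZF=1 PC=4
Step 17: PC=4 exec 'JNZ 2'. After: A=0 B=28 C=0 D=0 ZF=1 PC=5
Step 18: PC=5 exec 'ADD C, 2'. After: A=0 B=28 C=2 D=0 ZF=0 PC=6
Step 19: PC=6 exec 'MOV B, 2'. After: A=0 B=2 C=2 D=0 ZF=0 PC=7
Step 20: PC=7 exec 'ADD C, 1'. After: A=0 B=2 C=3 D=0 ZF=0 PC=8
Step 21: PC=8 exec 'ADD B, 5'. After: A=0 B=7 C=3 D=0 ZF=0 PC=9
Step 22: PC=9 exec 'ADD A, 5'. After: A=5 B=7 C=3 D=0 ZF=0 PC=10
Step 23: PC=10 exec 'ADD B, 5'. After: A=5 B=12 C=3 D=0 ZF=0 PC=11
Step 24: PC=11 exec 'HALT'. After: A=5 B=12 C=3 D=0 ZF=0 PC=11 HALTED
Total instructions executed: 24

Answer: 24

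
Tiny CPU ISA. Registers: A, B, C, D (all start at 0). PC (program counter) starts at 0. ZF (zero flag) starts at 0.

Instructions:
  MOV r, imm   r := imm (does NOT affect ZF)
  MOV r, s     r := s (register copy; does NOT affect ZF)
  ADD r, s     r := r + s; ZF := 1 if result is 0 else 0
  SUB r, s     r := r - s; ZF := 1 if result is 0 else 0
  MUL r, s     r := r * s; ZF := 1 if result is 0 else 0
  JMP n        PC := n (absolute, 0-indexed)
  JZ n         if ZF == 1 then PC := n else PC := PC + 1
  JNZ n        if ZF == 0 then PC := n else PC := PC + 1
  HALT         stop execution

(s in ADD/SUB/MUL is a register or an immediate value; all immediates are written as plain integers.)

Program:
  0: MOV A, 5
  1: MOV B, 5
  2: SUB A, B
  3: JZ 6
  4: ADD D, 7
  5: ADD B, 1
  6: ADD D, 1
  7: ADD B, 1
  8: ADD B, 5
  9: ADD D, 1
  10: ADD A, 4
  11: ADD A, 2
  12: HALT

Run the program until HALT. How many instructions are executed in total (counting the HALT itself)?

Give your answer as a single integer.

Step 1: PC=0 exec 'MOV A, 5'. After: A=5 B=0 C=0 D=0 ZF=0 PC=1
Step 2: PC=1 exec 'MOV B, 5'. After: A=5 B=5 C=0 D=0 ZF=0 PC=2
Step 3: PC=2 exec 'SUB A, B'. After: A=0 B=5 C=0 D=0 ZF=1 PC=3
Step 4: PC=3 exec 'JZ 6'. After: A=0 B=5 C=0 D=0 ZF=1 PC=6
Step 5: PC=6 exec 'ADD D, 1'. After: A=0 B=5 C=0 D=1 ZF=0 PC=7
Step 6: PC=7 exec 'ADD B, 1'. After: A=0 B=6 C=0 D=1 ZF=0 PC=8
Step 7: PC=8 exec 'ADD B, 5'. After: A=0 B=11 C=0 D=1 ZF=0 PC=9
Step 8: PC=9 exec 'ADD D, 1'. After: A=0 B=11 C=0 D=2 ZF=0 PC=10
Step 9: PC=10 exec 'ADD A, 4'. After: A=4 B=11 C=0 D=2 ZF=0 PC=11
Step 10: PC=11 exec 'ADD A, 2'. After: A=6 B=11 C=0 D=2 ZF=0 PC=12
Step 11: PC=12 exec 'HALT'. After: A=6 B=11 C=0 D=2 ZF=0 PC=12 HALTED
Total instructions executed: 11

Answer: 11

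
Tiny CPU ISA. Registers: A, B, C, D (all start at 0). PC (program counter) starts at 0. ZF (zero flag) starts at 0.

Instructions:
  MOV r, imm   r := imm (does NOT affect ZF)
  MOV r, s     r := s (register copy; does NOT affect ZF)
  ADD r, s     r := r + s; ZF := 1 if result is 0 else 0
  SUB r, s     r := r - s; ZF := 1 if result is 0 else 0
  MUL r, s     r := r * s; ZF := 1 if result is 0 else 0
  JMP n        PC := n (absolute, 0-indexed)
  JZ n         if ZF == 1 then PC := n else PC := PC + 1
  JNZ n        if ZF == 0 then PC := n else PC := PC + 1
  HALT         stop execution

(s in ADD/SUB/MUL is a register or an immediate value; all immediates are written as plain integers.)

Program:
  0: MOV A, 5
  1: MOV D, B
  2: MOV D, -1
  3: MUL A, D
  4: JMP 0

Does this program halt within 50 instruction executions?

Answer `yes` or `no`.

Answer: no

Derivation:
Step 1: PC=0 exec 'MOV A, 5'. After: A=5 B=0 C=0 D=0 ZF=0 PC=1
Step 2: PC=1 exec 'MOV D, B'. After: A=5 B=0 C=0 D=0 ZF=0 PC=2
Step 3: PC=2 exec 'MOV D, -1'. After: A=5 B=0 C=0 D=-1 ZF=0 PC=3
Step 4: PC=3 exec 'MUL A, D'. After: A=-5 B=0 C=0 D=-1 ZF=0 PC=4
Step 5: PC=4 exec 'JMP 0'. After: A=-5 B=0 C=0 D=-1 ZF=0 PC=0
Step 6: PC=0 exec 'MOV A, 5'. After: A=5 B=0 C=0 D=-1 ZF=0 PC=1
Step 7: PC=1 exec 'MOV D, B'. After: A=5 B=0 C=0 D=0 ZF=0 PC=2
State after step 7 equals state after step 2: the program is in a cycle of length 5 and will never halt.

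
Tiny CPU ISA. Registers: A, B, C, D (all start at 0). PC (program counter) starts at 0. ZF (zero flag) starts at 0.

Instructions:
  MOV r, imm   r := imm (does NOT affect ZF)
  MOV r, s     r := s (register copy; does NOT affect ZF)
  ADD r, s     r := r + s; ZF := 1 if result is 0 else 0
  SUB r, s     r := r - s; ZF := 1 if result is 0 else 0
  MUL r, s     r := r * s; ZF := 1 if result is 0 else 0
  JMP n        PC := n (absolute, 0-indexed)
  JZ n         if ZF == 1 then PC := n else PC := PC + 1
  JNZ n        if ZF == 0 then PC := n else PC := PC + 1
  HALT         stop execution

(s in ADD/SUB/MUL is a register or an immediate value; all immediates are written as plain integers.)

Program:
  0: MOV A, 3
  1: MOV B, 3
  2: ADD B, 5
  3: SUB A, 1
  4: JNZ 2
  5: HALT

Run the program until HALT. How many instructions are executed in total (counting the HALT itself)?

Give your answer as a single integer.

Answer: 12

Derivation:
Step 1: PC=0 exec 'MOV A, 3'. After: A=3 B=0 C=0 D=0 ZF=0 PC=1
Step 2: PC=1 exec 'MOV B, 3'. After: A=3 B=3 C=0 D=0 ZF=0 PC=2
Step 3: PC=2 exec 'ADD B, 5'. After: A=3 B=8 C=0 D=0 ZF=0 PC=3
Step 4: PC=3 exec 'SUB A, 1'. After: A=2 B=8 C=0 D=0 ZF=0 PC=4
Step 5: PC=4 exec 'JNZ 2'. After: A=2 B=8 C=0 D=0 ZF=0 PC=2
Step 6: PC=2 exec 'ADD B, 5'. After: A=2 B=13 C=0 D=0 ZF=0 PC=3
Step 7: PC=3 exec 'SUB A, 1'. After: A=1 B=13 C=0 D=0 ZF=0 PC=4
Step 8: PC=4 exec 'JNZ 2'. After: A=1 B=13 C=0 D=0 ZF=0 PC=2
Step 9: PC=2 exec 'ADD B, 5'. After: A=1 B=18 C=0 D=0 ZF=0 PC=3
Step 10: PC=3 exec 'SUB A, 1'. After: A=0 B=18 C=0 D=0 ZF=1 PC=4
Step 11: PC=4 exec 'JNZ 2'. After: A=0 B=18 C=0 D=0 ZF=1 PC=5
Step 12: PC=5 exec 'HALT'. After: A=0 B=18 C=0 D=0 ZF=1 PC=5 HALTED
Total instructions executed: 12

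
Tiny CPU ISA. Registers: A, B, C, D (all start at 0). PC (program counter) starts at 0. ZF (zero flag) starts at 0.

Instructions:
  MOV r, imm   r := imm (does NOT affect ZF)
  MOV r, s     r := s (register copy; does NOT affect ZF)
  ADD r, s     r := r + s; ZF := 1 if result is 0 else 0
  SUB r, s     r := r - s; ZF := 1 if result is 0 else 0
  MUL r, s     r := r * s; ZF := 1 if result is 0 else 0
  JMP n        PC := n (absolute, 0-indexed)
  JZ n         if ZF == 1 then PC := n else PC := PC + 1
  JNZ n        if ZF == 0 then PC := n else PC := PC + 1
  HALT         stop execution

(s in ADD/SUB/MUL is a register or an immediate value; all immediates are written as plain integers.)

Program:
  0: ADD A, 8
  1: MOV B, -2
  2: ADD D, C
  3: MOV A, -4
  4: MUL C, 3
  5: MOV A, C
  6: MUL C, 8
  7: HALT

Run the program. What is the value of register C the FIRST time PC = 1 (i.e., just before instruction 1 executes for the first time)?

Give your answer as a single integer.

Step 1: PC=0 exec 'ADD A, 8'. After: A=8 B=0 C=0 D=0 ZF=0 PC=1
First time PC=1: C=0

0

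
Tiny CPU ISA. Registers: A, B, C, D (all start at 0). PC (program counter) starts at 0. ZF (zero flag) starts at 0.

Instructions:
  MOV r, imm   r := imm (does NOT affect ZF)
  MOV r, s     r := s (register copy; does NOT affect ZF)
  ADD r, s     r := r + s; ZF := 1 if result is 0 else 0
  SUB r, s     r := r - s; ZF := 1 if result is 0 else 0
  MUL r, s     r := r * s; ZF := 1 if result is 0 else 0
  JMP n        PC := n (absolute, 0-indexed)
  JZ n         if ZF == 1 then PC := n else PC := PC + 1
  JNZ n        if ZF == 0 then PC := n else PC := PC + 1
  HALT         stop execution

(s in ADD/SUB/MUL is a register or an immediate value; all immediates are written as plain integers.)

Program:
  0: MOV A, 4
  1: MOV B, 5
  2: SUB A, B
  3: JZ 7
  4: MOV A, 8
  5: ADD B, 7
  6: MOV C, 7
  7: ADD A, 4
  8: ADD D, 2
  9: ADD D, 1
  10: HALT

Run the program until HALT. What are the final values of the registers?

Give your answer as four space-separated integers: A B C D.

Answer: 12 12 7 3

Derivation:
Step 1: PC=0 exec 'MOV A, 4'. After: A=4 B=0 C=0 D=0 ZF=0 PC=1
Step 2: PC=1 exec 'MOV B, 5'. After: A=4 B=5 C=0 D=0 ZF=0 PC=2
Step 3: PC=2 exec 'SUB A, B'. After: A=-1 B=5 C=0 D=0 ZF=0 PC=3
Step 4: PC=3 exec 'JZ 7'. After: A=-1 B=5 C=0 D=0 ZF=0 PC=4
Step 5: PC=4 exec 'MOV A, 8'. After: A=8 B=5 C=0 D=0 ZF=0 PC=5
Step 6: PC=5 exec 'ADD B, 7'. After: A=8 B=12 C=0 D=0 ZF=0 PC=6
Step 7: PC=6 exec 'MOV C, 7'. After: A=8 B=12 C=7 D=0 ZF=0 PC=7
Step 8: PC=7 exec 'ADD A, 4'. After: A=12 B=12 C=7 D=0 ZF=0 PC=8
Step 9: PC=8 exec 'ADD D, 2'. After: A=12 B=12 C=7 D=2 ZF=0 PC=9
Step 10: PC=9 exec 'ADD D, 1'. After: A=12 B=12 C=7 D=3 ZF=0 PC=10
Step 11: PC=10 exec 'HALT'. After: A=12 B=12 C=7 D=3 ZF=0 PC=10 HALTED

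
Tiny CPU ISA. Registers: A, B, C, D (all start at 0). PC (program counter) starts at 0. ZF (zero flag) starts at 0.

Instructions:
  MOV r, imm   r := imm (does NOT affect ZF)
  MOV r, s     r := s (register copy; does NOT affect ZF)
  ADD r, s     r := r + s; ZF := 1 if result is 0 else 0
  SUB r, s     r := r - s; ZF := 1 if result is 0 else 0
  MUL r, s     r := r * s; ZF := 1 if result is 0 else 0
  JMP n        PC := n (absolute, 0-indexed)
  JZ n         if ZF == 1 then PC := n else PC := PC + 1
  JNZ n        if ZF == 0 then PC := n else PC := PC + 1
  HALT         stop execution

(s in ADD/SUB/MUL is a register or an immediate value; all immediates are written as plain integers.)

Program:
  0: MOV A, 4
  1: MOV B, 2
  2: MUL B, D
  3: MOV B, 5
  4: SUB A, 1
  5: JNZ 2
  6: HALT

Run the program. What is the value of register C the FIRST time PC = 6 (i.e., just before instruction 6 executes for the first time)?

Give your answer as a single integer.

Step 1: PC=0 exec 'MOV A, 4'. After: A=4 B=0 C=0 D=0 ZF=0 PC=1
Step 2: PC=1 exec 'MOV B, 2'. After: A=4 B=2 C=0 D=0 ZF=0 PC=2
Step 3: PC=2 exec 'MUL B, D'. After: A=4 B=0 C=0 D=0 ZF=1 PC=3
Step 4: PC=3 exec 'MOV B, 5'. After: A=4 B=5 C=0 D=0 ZF=1 PC=4
Step 5: PC=4 exec 'SUB A, 1'. After: A=3 B=5 C=0 D=0 ZF=0 PC=5
Step 6: PC=5 exec 'JNZ 2'. After: A=3 B=5 C=0 D=0 ZF=0 PC=2
Step 7: PC=2 exec 'MUL B, D'. After: A=3 B=0 C=0 D=0 ZF=1 PC=3
Step 8: PC=3 exec 'MOV B, 5'. After: A=3 B=5 C=0 D=0 ZF=1 PC=4
Step 9: PC=4 exec 'SUB A, 1'. After: A=2 B=5 C=0 D=0 ZF=0 PC=5
Step 10: PC=5 exec 'JNZ 2'. After: A=2 B=5 C=0 D=0 ZF=0 PC=2
Step 11: PC=2 exec 'MUL B, D'. After: A=2 B=0 C=0 D=0 ZF=1 PC=3
Step 12: PC=3 exec 'MOV B, 5'. After: A=2 B=5 C=0 D=0 ZF=1 PC=4
Step 13: PC=4 exec 'SUB A, 1'. After: A=1 B=5 C=0 D=0 ZF=0 PC=5
Step 14: PC=5 exec 'JNZ 2'. After: A=1 B=5 C=0 D=0 ZF=0 PC=2
Step 15: PC=2 exec 'MUL B, D'. After: A=1 B=0 C=0 D=0 ZF=1 PC=3
Step 16: PC=3 exec 'MOV B, 5'. After: A=1 B=5 C=0 D=0 ZF=1 PC=4
Step 17: PC=4 exec 'SUB A, 1'. After: A=0 B=5 C=0 D=0 ZF=1 PC=5
Step 18: PC=5 exec 'JNZ 2'. After: A=0 B=5 C=0 D=0 ZF=1 PC=6
First time PC=6: C=0

0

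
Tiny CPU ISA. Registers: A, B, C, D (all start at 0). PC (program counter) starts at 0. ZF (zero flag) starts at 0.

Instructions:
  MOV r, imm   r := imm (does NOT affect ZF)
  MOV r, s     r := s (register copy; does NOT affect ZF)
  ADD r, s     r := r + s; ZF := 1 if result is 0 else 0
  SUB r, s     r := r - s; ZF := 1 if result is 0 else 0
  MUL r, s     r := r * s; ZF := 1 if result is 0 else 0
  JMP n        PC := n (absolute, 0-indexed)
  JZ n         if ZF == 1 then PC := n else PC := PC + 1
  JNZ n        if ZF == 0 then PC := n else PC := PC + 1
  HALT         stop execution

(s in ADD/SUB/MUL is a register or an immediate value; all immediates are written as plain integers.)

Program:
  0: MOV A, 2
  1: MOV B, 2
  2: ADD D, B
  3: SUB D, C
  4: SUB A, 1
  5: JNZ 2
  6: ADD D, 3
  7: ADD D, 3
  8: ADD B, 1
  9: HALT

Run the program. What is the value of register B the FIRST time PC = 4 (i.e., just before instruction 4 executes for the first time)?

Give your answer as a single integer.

Step 1: PC=0 exec 'MOV A, 2'. After: A=2 B=0 C=0 D=0 ZF=0 PC=1
Step 2: PC=1 exec 'MOV B, 2'. After: A=2 B=2 C=0 D=0 ZF=0 PC=2
Step 3: PC=2 exec 'ADD D, B'. After: A=2 B=2 C=0 D=2 ZF=0 PC=3
Step 4: PC=3 exec 'SUB D, C'. After: A=2 B=2 C=0 D=2 ZF=0 PC=4
First time PC=4: B=2

2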